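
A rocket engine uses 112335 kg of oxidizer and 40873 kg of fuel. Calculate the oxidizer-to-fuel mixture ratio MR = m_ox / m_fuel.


MR = 112335 / 40873 = 2.75

2.75


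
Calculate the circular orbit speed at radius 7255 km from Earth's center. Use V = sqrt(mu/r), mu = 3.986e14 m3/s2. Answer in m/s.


V = sqrt(3.986e14 / 7255000) = 7412 m/s

7412 m/s


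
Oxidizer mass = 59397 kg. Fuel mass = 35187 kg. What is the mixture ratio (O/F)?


MR = 59397 / 35187 = 1.69

1.69


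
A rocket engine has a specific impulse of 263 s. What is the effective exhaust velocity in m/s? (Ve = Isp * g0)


Ve = Isp * g0 = 263 * 9.81 = 2580.0 m/s

2580.0 m/s


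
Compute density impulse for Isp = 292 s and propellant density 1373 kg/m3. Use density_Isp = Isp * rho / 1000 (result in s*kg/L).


rho*Isp = 292 * 1373 / 1000 = 401 s*kg/L

401 s*kg/L


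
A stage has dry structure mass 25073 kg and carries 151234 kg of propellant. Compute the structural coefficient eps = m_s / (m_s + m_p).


eps = 25073 / (25073 + 151234) = 0.1422

0.1422


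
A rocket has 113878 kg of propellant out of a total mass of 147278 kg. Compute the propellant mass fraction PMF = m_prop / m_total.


PMF = 113878 / 147278 = 0.773

0.773


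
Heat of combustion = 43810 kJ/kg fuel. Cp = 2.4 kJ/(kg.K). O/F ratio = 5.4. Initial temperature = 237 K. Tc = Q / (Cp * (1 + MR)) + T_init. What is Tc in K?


Tc = 43810 / (2.4 * (1 + 5.4)) + 237 = 3089 K

3089 K


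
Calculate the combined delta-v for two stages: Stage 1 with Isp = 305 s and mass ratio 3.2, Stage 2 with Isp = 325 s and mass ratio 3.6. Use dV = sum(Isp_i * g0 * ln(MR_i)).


dV1 = 305 * 9.81 * ln(3.2) = 3480.2 m/s
dV2 = 325 * 9.81 * ln(3.6) = 4083.9 m/s
Total dV = 3480.2 + 4083.9 = 7564.1 m/s ~ 7564 m/s

7564 m/s


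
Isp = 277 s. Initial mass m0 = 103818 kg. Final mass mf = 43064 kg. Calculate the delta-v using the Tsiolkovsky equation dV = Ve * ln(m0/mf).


Ve = 277 * 9.81 = 2717.37 m/s
dV = 2717.37 * ln(103818/43064) = 2391 m/s

2391 m/s


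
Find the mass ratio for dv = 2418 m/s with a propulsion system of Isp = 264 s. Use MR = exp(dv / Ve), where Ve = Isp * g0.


Ve = 264 * 9.81 = 2589.84 m/s
MR = exp(2418 / 2589.84) = 2.544

2.544


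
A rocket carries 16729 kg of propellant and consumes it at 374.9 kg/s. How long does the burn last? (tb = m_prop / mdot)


tb = 16729 / 374.9 = 44.6 s

44.6 s


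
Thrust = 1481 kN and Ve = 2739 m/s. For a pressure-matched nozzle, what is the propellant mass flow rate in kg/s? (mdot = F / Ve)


mdot = F / Ve = 1481000 / 2739 = 540.7 kg/s

540.7 kg/s


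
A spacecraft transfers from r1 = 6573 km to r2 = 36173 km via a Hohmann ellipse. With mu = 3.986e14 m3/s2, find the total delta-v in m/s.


V1 = sqrt(mu/r1) = 7787.3 m/s
dV1 = V1*(sqrt(2*r2/(r1+r2)) - 1) = 2343.56 m/s
V2 = sqrt(mu/r2) = 3319.53 m/s
dV2 = V2*(1 - sqrt(2*r1/(r1+r2))) = 1478.65 m/s
Total dV = 3822 m/s

3822 m/s


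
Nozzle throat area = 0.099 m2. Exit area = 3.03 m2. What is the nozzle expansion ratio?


AR = 3.03 / 0.099 = 30.6

30.6


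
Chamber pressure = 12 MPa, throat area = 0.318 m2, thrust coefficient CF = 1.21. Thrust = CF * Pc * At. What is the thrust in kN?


F = 1.21 * 12e6 * 0.318 = 4.6174e+06 N = 4617.4 kN

4617.4 kN


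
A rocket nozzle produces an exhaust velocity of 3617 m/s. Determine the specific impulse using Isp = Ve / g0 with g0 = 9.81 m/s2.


Isp = Ve / g0 = 3617 / 9.81 = 368.7 s

368.7 s


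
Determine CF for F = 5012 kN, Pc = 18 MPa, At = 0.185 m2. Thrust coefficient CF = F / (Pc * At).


CF = 5012000 / (18e6 * 0.185) = 1.51

1.51


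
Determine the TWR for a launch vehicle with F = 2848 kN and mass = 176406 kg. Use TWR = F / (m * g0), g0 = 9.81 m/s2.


TWR = 2848000 / (176406 * 9.81) = 1.65

1.65


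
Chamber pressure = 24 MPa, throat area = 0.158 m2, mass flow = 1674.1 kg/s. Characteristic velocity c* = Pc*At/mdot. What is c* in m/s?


c* = 24e6 * 0.158 / 1674.1 = 2265 m/s

2265 m/s


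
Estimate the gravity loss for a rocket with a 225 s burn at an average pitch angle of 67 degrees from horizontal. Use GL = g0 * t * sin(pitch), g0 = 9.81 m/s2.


GL = 9.81 * 225 * sin(67 deg) = 2032 m/s

2032 m/s


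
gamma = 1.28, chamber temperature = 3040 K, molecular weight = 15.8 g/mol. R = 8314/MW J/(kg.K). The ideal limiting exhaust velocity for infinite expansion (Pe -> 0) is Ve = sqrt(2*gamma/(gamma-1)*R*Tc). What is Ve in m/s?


R = 8314 / 15.8 = 526.2 J/(kg.K)
Ve = sqrt(2 * 1.28 / (1.28 - 1) * 526.2 * 3040) = 3824 m/s

3824 m/s


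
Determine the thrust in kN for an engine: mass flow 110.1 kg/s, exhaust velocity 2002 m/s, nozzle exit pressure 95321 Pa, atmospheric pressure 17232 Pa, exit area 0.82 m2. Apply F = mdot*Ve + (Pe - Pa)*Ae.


F = 110.1 * 2002 + (95321 - 17232) * 0.82 = 284453.0 N = 284.5 kN

284.5 kN


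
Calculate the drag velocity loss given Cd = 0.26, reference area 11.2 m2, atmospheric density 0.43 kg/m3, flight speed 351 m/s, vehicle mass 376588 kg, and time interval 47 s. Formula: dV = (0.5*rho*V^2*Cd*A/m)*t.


D = 0.5 * 0.43 * 351^2 * 0.26 * 11.2 = 77133.68 N
a = 77133.68 / 376588 = 0.2048 m/s2
dV = 0.2048 * 47 = 9.6 m/s

9.6 m/s


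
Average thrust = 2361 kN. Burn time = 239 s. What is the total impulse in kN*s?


It = 2361 * 239 = 564279 kN*s

564279 kN*s


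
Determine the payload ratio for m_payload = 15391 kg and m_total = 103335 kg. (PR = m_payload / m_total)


PR = 15391 / 103335 = 0.1489

0.1489


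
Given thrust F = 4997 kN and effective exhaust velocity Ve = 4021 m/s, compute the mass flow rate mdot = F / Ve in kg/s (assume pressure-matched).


mdot = F / Ve = 4997000 / 4021 = 1242.7 kg/s

1242.7 kg/s


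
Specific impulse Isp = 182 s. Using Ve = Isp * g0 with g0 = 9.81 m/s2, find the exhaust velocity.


Ve = Isp * g0 = 182 * 9.81 = 1785.4 m/s

1785.4 m/s


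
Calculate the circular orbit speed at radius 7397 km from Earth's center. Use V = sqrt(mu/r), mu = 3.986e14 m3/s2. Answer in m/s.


V = sqrt(3.986e14 / 7397000) = 7341 m/s

7341 m/s


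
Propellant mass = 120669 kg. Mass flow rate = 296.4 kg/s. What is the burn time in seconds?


tb = 120669 / 296.4 = 407.1 s

407.1 s


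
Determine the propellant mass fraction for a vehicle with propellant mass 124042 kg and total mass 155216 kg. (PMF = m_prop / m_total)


PMF = 124042 / 155216 = 0.799

0.799


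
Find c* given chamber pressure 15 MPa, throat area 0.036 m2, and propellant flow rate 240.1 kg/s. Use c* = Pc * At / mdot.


c* = 15e6 * 0.036 / 240.1 = 2249 m/s

2249 m/s


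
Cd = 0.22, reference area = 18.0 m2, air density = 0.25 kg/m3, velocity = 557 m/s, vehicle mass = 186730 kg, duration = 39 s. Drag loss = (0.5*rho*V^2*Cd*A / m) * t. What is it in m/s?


D = 0.5 * 0.25 * 557^2 * 0.22 * 18.0 = 153573.26 N
a = 153573.26 / 186730 = 0.8224 m/s2
dV = 0.8224 * 39 = 32.1 m/s

32.1 m/s


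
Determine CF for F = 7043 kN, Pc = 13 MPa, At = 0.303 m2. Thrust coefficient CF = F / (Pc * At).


CF = 7043000 / (13e6 * 0.303) = 1.79

1.79


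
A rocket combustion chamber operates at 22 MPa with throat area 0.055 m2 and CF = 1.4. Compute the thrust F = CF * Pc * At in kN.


F = 1.4 * 22e6 * 0.055 = 1.6940e+06 N = 1694.0 kN

1694.0 kN


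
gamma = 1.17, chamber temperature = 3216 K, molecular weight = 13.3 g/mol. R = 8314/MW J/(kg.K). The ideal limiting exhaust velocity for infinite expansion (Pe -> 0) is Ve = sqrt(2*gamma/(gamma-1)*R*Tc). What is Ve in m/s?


R = 8314 / 13.3 = 625.11 J/(kg.K)
Ve = sqrt(2 * 1.17 / (1.17 - 1) * 625.11 * 3216) = 5260 m/s

5260 m/s


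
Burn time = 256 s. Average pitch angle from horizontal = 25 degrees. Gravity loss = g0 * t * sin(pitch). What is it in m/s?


GL = 9.81 * 256 * sin(25 deg) = 1061 m/s

1061 m/s


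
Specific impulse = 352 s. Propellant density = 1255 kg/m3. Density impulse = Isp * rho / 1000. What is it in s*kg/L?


rho*Isp = 352 * 1255 / 1000 = 442 s*kg/L

442 s*kg/L


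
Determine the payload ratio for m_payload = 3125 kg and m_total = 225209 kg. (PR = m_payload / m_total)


PR = 3125 / 225209 = 0.0139

0.0139


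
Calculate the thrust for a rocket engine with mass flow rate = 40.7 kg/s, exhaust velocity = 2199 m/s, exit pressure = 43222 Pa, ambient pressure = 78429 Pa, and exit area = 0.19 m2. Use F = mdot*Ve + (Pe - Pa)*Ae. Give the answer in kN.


F = 40.7 * 2199 + (43222 - 78429) * 0.19 = 82810.0 N = 82.8 kN

82.8 kN


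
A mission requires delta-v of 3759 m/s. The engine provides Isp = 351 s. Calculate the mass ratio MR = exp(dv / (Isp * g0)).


Ve = 351 * 9.81 = 3443.31 m/s
MR = exp(3759 / 3443.31) = 2.979

2.979


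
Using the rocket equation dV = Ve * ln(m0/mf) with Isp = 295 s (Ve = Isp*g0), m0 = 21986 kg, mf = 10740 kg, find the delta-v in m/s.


Ve = 295 * 9.81 = 2893.95 m/s
dV = 2893.95 * ln(21986/10740) = 2073 m/s

2073 m/s


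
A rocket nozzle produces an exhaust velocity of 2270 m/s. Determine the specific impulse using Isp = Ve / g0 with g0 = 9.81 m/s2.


Isp = Ve / g0 = 2270 / 9.81 = 231.4 s

231.4 s


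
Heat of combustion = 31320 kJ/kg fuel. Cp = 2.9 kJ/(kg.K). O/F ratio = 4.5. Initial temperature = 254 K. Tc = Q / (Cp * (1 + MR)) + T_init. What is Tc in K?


Tc = 31320 / (2.9 * (1 + 4.5)) + 254 = 2218 K

2218 K


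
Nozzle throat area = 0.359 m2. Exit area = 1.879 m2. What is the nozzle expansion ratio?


AR = 1.879 / 0.359 = 5.2

5.2


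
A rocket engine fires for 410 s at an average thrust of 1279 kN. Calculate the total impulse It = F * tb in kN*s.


It = 1279 * 410 = 524390 kN*s

524390 kN*s


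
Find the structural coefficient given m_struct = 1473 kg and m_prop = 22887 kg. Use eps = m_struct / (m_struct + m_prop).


eps = 1473 / (1473 + 22887) = 0.0605

0.0605


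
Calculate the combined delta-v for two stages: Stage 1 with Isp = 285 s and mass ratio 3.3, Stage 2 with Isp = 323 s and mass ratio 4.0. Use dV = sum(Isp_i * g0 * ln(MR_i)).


dV1 = 285 * 9.81 * ln(3.3) = 3338.0 m/s
dV2 = 323 * 9.81 * ln(4.0) = 4392.7 m/s
Total dV = 3338.0 + 4392.7 = 7730.7 m/s ~ 7731 m/s

7731 m/s


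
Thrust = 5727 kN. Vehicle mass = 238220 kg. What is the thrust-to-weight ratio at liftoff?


TWR = 5727000 / (238220 * 9.81) = 2.45

2.45


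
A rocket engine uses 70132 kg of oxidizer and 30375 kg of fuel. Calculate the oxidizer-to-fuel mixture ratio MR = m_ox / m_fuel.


MR = 70132 / 30375 = 2.31

2.31


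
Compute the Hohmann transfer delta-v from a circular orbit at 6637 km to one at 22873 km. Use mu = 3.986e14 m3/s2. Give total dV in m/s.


V1 = sqrt(mu/r1) = 7749.66 m/s
dV1 = V1*(sqrt(2*r2/(r1+r2)) - 1) = 1899.17 m/s
V2 = sqrt(mu/r2) = 4174.53 m/s
dV2 = V2*(1 - sqrt(2*r1/(r1+r2))) = 1374.75 m/s
Total dV = 3274 m/s

3274 m/s


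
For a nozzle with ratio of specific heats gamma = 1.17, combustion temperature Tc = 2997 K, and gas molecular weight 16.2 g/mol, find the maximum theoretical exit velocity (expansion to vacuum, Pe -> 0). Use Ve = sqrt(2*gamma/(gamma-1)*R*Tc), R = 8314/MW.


R = 8314 / 16.2 = 513.21 J/(kg.K)
Ve = sqrt(2 * 1.17 / (1.17 - 1) * 513.21 * 2997) = 4601 m/s

4601 m/s


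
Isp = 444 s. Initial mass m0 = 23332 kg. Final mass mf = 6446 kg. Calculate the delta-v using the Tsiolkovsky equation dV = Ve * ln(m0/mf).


Ve = 444 * 9.81 = 4355.64 m/s
dV = 4355.64 * ln(23332/6446) = 5603 m/s

5603 m/s


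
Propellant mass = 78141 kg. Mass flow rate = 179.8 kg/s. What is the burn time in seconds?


tb = 78141 / 179.8 = 434.6 s

434.6 s


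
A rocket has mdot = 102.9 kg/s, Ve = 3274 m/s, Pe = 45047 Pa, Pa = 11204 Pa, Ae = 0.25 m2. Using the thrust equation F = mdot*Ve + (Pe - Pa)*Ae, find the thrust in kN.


F = 102.9 * 3274 + (45047 - 11204) * 0.25 = 345355.0 N = 345.4 kN

345.4 kN


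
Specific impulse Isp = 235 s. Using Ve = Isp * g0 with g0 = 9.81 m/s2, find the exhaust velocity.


Ve = Isp * g0 = 235 * 9.81 = 2305.3 m/s

2305.3 m/s


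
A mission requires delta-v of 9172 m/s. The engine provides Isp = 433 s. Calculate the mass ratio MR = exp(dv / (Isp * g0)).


Ve = 433 * 9.81 = 4247.73 m/s
MR = exp(9172 / 4247.73) = 8.665

8.665


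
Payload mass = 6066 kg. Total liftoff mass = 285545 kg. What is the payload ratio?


PR = 6066 / 285545 = 0.0212

0.0212


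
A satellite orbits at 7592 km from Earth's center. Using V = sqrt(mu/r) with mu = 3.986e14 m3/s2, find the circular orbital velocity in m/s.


V = sqrt(3.986e14 / 7592000) = 7246 m/s

7246 m/s


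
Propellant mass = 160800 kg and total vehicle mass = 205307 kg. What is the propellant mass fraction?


PMF = 160800 / 205307 = 0.783

0.783


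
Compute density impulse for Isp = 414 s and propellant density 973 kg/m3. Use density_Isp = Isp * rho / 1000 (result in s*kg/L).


rho*Isp = 414 * 973 / 1000 = 403 s*kg/L

403 s*kg/L


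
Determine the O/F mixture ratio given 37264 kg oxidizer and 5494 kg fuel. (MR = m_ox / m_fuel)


MR = 37264 / 5494 = 6.78

6.78


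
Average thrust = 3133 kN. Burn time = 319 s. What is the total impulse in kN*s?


It = 3133 * 319 = 999427 kN*s

999427 kN*s


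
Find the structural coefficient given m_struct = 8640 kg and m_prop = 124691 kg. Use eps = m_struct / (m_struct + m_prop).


eps = 8640 / (8640 + 124691) = 0.0648

0.0648


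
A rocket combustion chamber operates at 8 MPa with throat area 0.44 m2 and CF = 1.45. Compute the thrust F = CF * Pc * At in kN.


F = 1.45 * 8e6 * 0.44 = 5.1040e+06 N = 5104.0 kN

5104.0 kN


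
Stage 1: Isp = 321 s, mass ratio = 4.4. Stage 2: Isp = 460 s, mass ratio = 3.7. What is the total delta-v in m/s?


dV1 = 321 * 9.81 * ln(4.4) = 4665.6 m/s
dV2 = 460 * 9.81 * ln(3.7) = 5904.0 m/s
Total dV = 4665.6 + 5904.0 = 10569.6 m/s ~ 10570 m/s

10570 m/s


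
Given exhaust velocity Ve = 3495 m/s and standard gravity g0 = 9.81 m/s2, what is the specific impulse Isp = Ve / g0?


Isp = Ve / g0 = 3495 / 9.81 = 356.3 s

356.3 s


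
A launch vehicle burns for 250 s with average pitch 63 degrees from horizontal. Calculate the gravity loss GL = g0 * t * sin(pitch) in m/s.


GL = 9.81 * 250 * sin(63 deg) = 2185 m/s

2185 m/s


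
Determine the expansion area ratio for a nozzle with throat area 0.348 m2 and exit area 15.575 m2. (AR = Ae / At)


AR = 15.575 / 0.348 = 44.8

44.8


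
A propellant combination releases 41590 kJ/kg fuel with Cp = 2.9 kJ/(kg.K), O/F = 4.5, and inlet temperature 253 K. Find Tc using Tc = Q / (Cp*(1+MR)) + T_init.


Tc = 41590 / (2.9 * (1 + 4.5)) + 253 = 2861 K

2861 K


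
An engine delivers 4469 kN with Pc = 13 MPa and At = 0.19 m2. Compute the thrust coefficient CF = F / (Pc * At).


CF = 4469000 / (13e6 * 0.19) = 1.81

1.81


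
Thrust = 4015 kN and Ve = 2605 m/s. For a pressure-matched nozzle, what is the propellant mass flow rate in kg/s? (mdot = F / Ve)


mdot = F / Ve = 4015000 / 2605 = 1541.3 kg/s

1541.3 kg/s


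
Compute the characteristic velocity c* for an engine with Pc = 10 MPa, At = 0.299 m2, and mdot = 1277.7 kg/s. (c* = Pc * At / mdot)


c* = 10e6 * 0.299 / 1277.7 = 2340 m/s

2340 m/s


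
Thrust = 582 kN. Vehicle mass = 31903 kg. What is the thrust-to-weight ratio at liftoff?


TWR = 582000 / (31903 * 9.81) = 1.86

1.86


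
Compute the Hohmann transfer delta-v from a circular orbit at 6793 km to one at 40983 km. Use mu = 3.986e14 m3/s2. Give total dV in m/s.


V1 = sqrt(mu/r1) = 7660.16 m/s
dV1 = V1*(sqrt(2*r2/(r1+r2)) - 1) = 2373.28 m/s
V2 = sqrt(mu/r2) = 3118.65 m/s
dV2 = V2*(1 - sqrt(2*r1/(r1+r2))) = 1455.59 m/s
Total dV = 3829 m/s

3829 m/s


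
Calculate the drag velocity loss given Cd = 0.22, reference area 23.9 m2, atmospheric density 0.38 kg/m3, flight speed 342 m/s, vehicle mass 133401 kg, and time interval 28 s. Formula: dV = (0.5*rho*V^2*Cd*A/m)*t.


D = 0.5 * 0.38 * 342^2 * 0.22 * 23.9 = 116849.38 N
a = 116849.38 / 133401 = 0.8759 m/s2
dV = 0.8759 * 28 = 24.5 m/s

24.5 m/s


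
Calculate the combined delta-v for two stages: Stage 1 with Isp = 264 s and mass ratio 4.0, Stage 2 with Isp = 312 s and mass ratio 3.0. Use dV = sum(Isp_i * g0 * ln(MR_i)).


dV1 = 264 * 9.81 * ln(4.0) = 3590.3 m/s
dV2 = 312 * 9.81 * ln(3.0) = 3362.5 m/s
Total dV = 3590.3 + 3362.5 = 6952.8 m/s ~ 6953 m/s

6953 m/s


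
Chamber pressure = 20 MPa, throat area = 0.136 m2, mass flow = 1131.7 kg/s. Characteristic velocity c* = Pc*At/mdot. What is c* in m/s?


c* = 20e6 * 0.136 / 1131.7 = 2403 m/s

2403 m/s


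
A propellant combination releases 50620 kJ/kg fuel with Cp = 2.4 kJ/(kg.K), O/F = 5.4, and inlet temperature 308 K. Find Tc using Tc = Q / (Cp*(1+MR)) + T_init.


Tc = 50620 / (2.4 * (1 + 5.4)) + 308 = 3604 K

3604 K


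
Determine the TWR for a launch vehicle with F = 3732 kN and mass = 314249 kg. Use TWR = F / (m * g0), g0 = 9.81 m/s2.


TWR = 3732000 / (314249 * 9.81) = 1.21

1.21


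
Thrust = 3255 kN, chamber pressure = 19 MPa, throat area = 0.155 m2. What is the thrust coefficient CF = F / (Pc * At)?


CF = 3255000 / (19e6 * 0.155) = 1.11

1.11


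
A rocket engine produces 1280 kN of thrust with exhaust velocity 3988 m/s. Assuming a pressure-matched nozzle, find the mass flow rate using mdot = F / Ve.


mdot = F / Ve = 1280000 / 3988 = 321.0 kg/s

321.0 kg/s


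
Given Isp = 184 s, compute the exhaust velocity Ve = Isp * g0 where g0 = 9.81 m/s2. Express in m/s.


Ve = Isp * g0 = 184 * 9.81 = 1805.0 m/s

1805.0 m/s


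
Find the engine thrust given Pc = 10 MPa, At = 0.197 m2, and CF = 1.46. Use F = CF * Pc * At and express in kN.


F = 1.46 * 10e6 * 0.197 = 2.8762e+06 N = 2876.2 kN

2876.2 kN


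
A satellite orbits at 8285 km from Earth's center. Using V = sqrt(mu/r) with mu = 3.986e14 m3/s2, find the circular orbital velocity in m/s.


V = sqrt(3.986e14 / 8285000) = 6936 m/s

6936 m/s


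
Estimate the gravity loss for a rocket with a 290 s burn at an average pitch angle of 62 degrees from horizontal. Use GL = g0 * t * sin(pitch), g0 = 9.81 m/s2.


GL = 9.81 * 290 * sin(62 deg) = 2512 m/s

2512 m/s


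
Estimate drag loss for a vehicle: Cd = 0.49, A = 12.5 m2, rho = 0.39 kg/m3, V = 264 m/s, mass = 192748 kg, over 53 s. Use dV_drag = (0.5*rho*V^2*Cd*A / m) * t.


D = 0.5 * 0.39 * 264^2 * 0.49 * 12.5 = 83243.16 N
a = 83243.16 / 192748 = 0.4319 m/s2
dV = 0.4319 * 53 = 22.9 m/s

22.9 m/s


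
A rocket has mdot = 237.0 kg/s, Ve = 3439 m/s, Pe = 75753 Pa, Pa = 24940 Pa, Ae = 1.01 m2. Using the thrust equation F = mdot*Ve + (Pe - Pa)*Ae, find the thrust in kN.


F = 237.0 * 3439 + (75753 - 24940) * 1.01 = 866364.0 N = 866.4 kN

866.4 kN


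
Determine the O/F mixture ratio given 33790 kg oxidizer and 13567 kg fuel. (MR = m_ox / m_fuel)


MR = 33790 / 13567 = 2.49

2.49


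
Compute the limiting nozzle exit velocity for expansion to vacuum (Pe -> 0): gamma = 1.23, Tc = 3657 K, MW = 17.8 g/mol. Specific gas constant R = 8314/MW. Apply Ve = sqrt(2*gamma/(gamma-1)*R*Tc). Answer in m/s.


R = 8314 / 17.8 = 467.08 J/(kg.K)
Ve = sqrt(2 * 1.23 / (1.23 - 1) * 467.08 * 3657) = 4274 m/s

4274 m/s


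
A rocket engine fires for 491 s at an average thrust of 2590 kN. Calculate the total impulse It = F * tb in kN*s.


It = 2590 * 491 = 1271690 kN*s

1271690 kN*s


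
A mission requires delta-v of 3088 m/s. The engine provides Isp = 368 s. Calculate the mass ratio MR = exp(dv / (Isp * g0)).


Ve = 368 * 9.81 = 3610.08 m/s
MR = exp(3088 / 3610.08) = 2.352

2.352


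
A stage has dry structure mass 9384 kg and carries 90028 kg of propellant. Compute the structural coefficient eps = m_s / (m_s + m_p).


eps = 9384 / (9384 + 90028) = 0.0944

0.0944


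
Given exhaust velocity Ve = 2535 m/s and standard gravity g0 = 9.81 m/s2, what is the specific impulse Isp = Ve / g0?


Isp = Ve / g0 = 2535 / 9.81 = 258.4 s

258.4 s


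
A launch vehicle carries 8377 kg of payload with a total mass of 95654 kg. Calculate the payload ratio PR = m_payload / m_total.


PR = 8377 / 95654 = 0.0876

0.0876


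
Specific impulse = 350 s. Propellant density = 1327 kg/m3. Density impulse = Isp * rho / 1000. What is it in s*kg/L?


rho*Isp = 350 * 1327 / 1000 = 464 s*kg/L

464 s*kg/L


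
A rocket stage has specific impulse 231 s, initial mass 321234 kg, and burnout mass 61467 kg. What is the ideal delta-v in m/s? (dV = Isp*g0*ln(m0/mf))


Ve = 231 * 9.81 = 2266.11 m/s
dV = 2266.11 * ln(321234/61467) = 3747 m/s

3747 m/s


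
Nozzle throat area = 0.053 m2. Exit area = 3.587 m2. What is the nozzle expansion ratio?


AR = 3.587 / 0.053 = 67.7

67.7


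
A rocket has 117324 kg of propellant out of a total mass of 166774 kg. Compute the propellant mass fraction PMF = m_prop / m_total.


PMF = 117324 / 166774 = 0.703

0.703


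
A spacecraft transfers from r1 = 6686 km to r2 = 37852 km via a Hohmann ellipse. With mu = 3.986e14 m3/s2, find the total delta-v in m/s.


V1 = sqrt(mu/r1) = 7721.21 m/s
dV1 = V1*(sqrt(2*r2/(r1+r2)) - 1) = 2345.31 m/s
V2 = sqrt(mu/r2) = 3245.07 m/s
dV2 = V2*(1 - sqrt(2*r1/(r1+r2))) = 1466.97 m/s
Total dV = 3812 m/s

3812 m/s


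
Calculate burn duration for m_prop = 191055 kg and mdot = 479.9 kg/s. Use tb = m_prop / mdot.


tb = 191055 / 479.9 = 398.1 s

398.1 s


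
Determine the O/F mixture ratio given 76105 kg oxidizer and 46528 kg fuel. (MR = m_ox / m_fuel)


MR = 76105 / 46528 = 1.64

1.64


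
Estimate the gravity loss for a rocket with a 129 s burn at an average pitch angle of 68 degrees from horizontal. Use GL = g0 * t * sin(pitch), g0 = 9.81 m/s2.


GL = 9.81 * 129 * sin(68 deg) = 1173 m/s

1173 m/s


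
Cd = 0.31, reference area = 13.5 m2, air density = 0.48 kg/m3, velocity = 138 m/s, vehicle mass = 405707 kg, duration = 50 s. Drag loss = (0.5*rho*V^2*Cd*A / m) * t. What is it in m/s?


D = 0.5 * 0.48 * 138^2 * 0.31 * 13.5 = 19127.79 N
a = 19127.79 / 405707 = 0.0471 m/s2
dV = 0.0471 * 50 = 2.4 m/s

2.4 m/s


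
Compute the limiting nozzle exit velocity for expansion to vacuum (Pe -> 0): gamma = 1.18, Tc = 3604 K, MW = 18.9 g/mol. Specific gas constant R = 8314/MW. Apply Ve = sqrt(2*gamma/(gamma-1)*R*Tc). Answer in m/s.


R = 8314 / 18.9 = 439.89 J/(kg.K)
Ve = sqrt(2 * 1.18 / (1.18 - 1) * 439.89 * 3604) = 4559 m/s

4559 m/s


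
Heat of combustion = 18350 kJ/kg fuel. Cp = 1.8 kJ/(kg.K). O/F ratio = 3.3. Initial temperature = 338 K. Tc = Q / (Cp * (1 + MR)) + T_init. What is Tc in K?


Tc = 18350 / (1.8 * (1 + 3.3)) + 338 = 2709 K

2709 K


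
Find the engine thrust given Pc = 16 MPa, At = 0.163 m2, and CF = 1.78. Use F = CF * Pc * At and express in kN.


F = 1.78 * 16e6 * 0.163 = 4.6422e+06 N = 4642.2 kN

4642.2 kN


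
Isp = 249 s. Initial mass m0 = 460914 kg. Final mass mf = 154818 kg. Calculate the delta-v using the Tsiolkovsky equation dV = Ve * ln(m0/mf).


Ve = 249 * 9.81 = 2442.69 m/s
dV = 2442.69 * ln(460914/154818) = 2665 m/s

2665 m/s


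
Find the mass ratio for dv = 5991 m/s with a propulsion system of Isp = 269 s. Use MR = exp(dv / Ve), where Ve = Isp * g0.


Ve = 269 * 9.81 = 2638.89 m/s
MR = exp(5991 / 2638.89) = 9.682

9.682


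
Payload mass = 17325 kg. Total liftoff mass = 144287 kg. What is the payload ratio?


PR = 17325 / 144287 = 0.1201

0.1201


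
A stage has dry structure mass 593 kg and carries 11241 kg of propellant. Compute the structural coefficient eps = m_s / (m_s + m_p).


eps = 593 / (593 + 11241) = 0.0501

0.0501


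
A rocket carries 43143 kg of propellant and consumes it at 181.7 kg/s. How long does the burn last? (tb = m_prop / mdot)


tb = 43143 / 181.7 = 237.4 s

237.4 s


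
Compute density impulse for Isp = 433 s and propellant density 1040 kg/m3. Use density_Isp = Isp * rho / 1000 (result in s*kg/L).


rho*Isp = 433 * 1040 / 1000 = 450 s*kg/L

450 s*kg/L


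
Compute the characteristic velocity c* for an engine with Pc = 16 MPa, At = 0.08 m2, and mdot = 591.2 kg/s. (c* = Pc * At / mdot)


c* = 16e6 * 0.08 / 591.2 = 2165 m/s

2165 m/s


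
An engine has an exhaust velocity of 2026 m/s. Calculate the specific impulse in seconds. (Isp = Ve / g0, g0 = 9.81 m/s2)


Isp = Ve / g0 = 2026 / 9.81 = 206.5 s

206.5 s


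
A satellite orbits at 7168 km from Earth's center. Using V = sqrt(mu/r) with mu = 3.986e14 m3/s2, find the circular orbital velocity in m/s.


V = sqrt(3.986e14 / 7168000) = 7457 m/s

7457 m/s


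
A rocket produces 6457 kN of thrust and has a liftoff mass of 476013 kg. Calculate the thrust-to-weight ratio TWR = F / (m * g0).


TWR = 6457000 / (476013 * 9.81) = 1.38

1.38


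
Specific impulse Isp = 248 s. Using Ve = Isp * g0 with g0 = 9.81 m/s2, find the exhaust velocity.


Ve = Isp * g0 = 248 * 9.81 = 2432.9 m/s

2432.9 m/s


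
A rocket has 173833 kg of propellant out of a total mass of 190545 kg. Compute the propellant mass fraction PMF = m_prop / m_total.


PMF = 173833 / 190545 = 0.912

0.912


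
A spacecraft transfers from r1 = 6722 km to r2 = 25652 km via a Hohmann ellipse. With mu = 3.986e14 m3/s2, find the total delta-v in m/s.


V1 = sqrt(mu/r1) = 7700.51 m/s
dV1 = V1*(sqrt(2*r2/(r1+r2)) - 1) = 1993.35 m/s
V2 = sqrt(mu/r2) = 3941.92 m/s
dV2 = V2*(1 - sqrt(2*r1/(r1+r2))) = 1401.69 m/s
Total dV = 3395 m/s

3395 m/s


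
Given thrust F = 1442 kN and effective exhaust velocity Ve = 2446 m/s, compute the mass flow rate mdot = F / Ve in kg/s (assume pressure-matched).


mdot = F / Ve = 1442000 / 2446 = 589.5 kg/s

589.5 kg/s


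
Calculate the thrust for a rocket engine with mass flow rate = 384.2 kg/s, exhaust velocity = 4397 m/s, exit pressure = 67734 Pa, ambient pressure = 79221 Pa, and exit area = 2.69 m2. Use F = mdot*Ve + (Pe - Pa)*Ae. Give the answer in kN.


F = 384.2 * 4397 + (67734 - 79221) * 2.69 = 1.6584e+06 N = 1658.4 kN

1658.4 kN


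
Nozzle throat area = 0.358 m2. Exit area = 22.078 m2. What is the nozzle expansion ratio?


AR = 22.078 / 0.358 = 61.7

61.7


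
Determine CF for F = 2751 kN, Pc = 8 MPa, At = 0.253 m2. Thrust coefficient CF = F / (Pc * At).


CF = 2751000 / (8e6 * 0.253) = 1.36

1.36


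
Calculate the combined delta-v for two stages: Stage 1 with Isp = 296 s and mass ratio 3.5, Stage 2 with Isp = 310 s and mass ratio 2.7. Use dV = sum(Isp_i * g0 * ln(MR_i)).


dV1 = 296 * 9.81 * ln(3.5) = 3637.7 m/s
dV2 = 310 * 9.81 * ln(2.7) = 3020.6 m/s
Total dV = 3637.7 + 3020.6 = 6658.3 m/s ~ 6658 m/s

6658 m/s


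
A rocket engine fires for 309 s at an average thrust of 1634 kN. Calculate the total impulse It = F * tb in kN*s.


It = 1634 * 309 = 504906 kN*s

504906 kN*s


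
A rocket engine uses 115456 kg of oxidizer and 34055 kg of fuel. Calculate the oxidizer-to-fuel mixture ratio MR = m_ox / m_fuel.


MR = 115456 / 34055 = 3.39

3.39


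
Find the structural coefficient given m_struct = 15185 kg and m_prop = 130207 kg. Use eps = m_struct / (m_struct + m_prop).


eps = 15185 / (15185 + 130207) = 0.1044

0.1044


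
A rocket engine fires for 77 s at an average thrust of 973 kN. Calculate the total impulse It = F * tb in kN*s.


It = 973 * 77 = 74921 kN*s

74921 kN*s


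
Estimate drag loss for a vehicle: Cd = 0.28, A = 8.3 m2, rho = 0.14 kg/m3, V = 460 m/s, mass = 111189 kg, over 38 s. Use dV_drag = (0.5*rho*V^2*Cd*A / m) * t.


D = 0.5 * 0.14 * 460^2 * 0.28 * 8.3 = 34423.09 N
a = 34423.09 / 111189 = 0.3096 m/s2
dV = 0.3096 * 38 = 11.8 m/s

11.8 m/s


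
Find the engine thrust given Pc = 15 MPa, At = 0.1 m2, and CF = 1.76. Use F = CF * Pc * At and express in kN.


F = 1.76 * 15e6 * 0.1 = 2.6400e+06 N = 2640.0 kN

2640.0 kN


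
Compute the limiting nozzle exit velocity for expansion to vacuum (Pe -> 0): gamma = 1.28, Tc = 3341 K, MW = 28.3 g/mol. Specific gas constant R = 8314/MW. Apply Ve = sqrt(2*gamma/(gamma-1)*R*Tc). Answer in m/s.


R = 8314 / 28.3 = 293.78 J/(kg.K)
Ve = sqrt(2 * 1.28 / (1.28 - 1) * 293.78 * 3341) = 2996 m/s

2996 m/s


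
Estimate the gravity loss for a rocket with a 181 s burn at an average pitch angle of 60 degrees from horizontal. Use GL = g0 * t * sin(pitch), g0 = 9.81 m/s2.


GL = 9.81 * 181 * sin(60 deg) = 1538 m/s

1538 m/s


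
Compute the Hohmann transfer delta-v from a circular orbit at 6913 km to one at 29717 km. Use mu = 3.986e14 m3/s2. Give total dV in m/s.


V1 = sqrt(mu/r1) = 7593.38 m/s
dV1 = V1*(sqrt(2*r2/(r1+r2)) - 1) = 2079.02 m/s
V2 = sqrt(mu/r2) = 3662.4 m/s
dV2 = V2*(1 - sqrt(2*r1/(r1+r2))) = 1412.33 m/s
Total dV = 3491 m/s

3491 m/s


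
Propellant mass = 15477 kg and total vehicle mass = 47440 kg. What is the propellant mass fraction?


PMF = 15477 / 47440 = 0.326

0.326


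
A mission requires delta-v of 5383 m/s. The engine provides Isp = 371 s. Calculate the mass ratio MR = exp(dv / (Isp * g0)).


Ve = 371 * 9.81 = 3639.51 m/s
MR = exp(5383 / 3639.51) = 4.389

4.389


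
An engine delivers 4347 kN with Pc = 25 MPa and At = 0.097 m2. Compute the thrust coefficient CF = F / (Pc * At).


CF = 4347000 / (25e6 * 0.097) = 1.79

1.79


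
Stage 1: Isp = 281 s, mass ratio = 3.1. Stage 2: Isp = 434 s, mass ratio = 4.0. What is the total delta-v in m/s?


dV1 = 281 * 9.81 * ln(3.1) = 3118.8 m/s
dV2 = 434 * 9.81 * ln(4.0) = 5902.2 m/s
Total dV = 3118.8 + 5902.2 = 9021.0 m/s ~ 9021 m/s

9021 m/s


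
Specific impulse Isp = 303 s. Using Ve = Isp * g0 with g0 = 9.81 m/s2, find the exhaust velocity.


Ve = Isp * g0 = 303 * 9.81 = 2972.4 m/s

2972.4 m/s


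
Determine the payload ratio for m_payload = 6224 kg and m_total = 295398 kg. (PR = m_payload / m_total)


PR = 6224 / 295398 = 0.0211

0.0211


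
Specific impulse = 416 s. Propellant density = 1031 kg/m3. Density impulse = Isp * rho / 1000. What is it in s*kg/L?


rho*Isp = 416 * 1031 / 1000 = 429 s*kg/L

429 s*kg/L


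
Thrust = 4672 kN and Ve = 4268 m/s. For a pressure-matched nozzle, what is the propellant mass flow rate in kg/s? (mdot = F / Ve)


mdot = F / Ve = 4672000 / 4268 = 1094.7 kg/s

1094.7 kg/s


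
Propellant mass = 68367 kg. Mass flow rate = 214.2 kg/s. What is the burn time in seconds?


tb = 68367 / 214.2 = 319.2 s

319.2 s


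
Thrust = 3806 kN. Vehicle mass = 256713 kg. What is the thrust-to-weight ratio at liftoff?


TWR = 3806000 / (256713 * 9.81) = 1.51

1.51


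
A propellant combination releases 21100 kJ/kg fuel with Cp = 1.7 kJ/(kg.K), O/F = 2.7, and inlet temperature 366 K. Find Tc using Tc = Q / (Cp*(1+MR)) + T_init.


Tc = 21100 / (1.7 * (1 + 2.7)) + 366 = 3721 K

3721 K


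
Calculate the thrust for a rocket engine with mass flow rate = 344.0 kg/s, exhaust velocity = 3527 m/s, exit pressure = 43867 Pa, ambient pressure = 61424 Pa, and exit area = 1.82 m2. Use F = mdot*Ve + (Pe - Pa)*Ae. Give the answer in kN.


F = 344.0 * 3527 + (43867 - 61424) * 1.82 = 1.1813e+06 N = 1181.3 kN

1181.3 kN


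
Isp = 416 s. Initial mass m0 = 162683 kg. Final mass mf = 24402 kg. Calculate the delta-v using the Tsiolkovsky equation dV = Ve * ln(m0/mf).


Ve = 416 * 9.81 = 4080.96 m/s
dV = 4080.96 * ln(162683/24402) = 7742 m/s

7742 m/s


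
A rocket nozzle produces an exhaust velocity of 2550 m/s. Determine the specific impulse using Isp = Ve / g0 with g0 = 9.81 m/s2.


Isp = Ve / g0 = 2550 / 9.81 = 259.9 s

259.9 s


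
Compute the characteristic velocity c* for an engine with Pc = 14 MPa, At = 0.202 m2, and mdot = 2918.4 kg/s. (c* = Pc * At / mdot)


c* = 14e6 * 0.202 / 2918.4 = 969 m/s

969 m/s


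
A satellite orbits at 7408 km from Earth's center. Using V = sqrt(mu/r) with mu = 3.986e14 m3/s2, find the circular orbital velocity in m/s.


V = sqrt(3.986e14 / 7408000) = 7335 m/s

7335 m/s


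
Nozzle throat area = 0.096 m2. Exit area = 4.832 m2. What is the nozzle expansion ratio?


AR = 4.832 / 0.096 = 50.3

50.3


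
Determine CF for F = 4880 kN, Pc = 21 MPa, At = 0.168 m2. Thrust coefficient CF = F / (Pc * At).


CF = 4880000 / (21e6 * 0.168) = 1.38

1.38


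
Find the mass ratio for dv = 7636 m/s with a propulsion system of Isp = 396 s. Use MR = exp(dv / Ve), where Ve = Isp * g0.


Ve = 396 * 9.81 = 3884.76 m/s
MR = exp(7636 / 3884.76) = 7.139

7.139


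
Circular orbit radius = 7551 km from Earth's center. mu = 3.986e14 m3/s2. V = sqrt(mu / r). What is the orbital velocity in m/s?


V = sqrt(3.986e14 / 7551000) = 7266 m/s

7266 m/s


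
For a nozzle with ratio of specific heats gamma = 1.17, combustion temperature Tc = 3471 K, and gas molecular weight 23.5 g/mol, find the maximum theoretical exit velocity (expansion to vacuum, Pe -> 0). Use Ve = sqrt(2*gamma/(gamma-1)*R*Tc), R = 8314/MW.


R = 8314 / 23.5 = 353.79 J/(kg.K)
Ve = sqrt(2 * 1.17 / (1.17 - 1) * 353.79 * 3471) = 4111 m/s

4111 m/s


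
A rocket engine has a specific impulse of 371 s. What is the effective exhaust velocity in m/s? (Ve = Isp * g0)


Ve = Isp * g0 = 371 * 9.81 = 3639.5 m/s

3639.5 m/s


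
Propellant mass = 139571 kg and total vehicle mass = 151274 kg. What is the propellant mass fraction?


PMF = 139571 / 151274 = 0.923

0.923


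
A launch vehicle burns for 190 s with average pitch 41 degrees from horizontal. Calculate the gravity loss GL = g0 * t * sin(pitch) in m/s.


GL = 9.81 * 190 * sin(41 deg) = 1223 m/s

1223 m/s


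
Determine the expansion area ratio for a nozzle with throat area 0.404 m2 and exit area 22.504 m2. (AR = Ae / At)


AR = 22.504 / 0.404 = 55.7

55.7


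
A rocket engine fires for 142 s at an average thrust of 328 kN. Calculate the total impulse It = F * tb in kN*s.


It = 328 * 142 = 46576 kN*s

46576 kN*s


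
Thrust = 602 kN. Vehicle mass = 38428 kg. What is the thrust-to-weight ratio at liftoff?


TWR = 602000 / (38428 * 9.81) = 1.6

1.6


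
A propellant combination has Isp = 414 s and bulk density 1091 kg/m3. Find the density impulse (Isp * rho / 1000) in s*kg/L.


rho*Isp = 414 * 1091 / 1000 = 452 s*kg/L

452 s*kg/L


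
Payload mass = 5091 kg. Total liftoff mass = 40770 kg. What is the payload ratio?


PR = 5091 / 40770 = 0.1249

0.1249


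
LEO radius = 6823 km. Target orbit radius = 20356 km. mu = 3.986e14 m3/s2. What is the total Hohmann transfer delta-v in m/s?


V1 = sqrt(mu/r1) = 7643.3 m/s
dV1 = V1*(sqrt(2*r2/(r1+r2)) - 1) = 1711.3 m/s
V2 = sqrt(mu/r2) = 4425.09 m/s
dV2 = V2*(1 - sqrt(2*r1/(r1+r2))) = 1289.58 m/s
Total dV = 3001 m/s

3001 m/s


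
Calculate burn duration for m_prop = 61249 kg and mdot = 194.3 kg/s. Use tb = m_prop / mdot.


tb = 61249 / 194.3 = 315.2 s

315.2 s


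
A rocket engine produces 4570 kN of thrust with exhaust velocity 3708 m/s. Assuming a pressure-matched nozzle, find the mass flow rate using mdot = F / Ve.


mdot = F / Ve = 4570000 / 3708 = 1232.5 kg/s

1232.5 kg/s


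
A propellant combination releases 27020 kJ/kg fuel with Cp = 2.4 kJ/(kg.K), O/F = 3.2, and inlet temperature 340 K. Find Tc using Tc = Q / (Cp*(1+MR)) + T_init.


Tc = 27020 / (2.4 * (1 + 3.2)) + 340 = 3021 K

3021 K


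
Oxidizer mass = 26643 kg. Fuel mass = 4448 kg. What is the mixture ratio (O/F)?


MR = 26643 / 4448 = 5.99

5.99


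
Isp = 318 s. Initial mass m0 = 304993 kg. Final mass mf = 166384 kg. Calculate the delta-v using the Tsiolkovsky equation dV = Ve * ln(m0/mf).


Ve = 318 * 9.81 = 3119.58 m/s
dV = 3119.58 * ln(304993/166384) = 1890 m/s

1890 m/s


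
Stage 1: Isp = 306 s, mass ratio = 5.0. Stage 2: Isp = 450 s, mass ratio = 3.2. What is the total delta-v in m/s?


dV1 = 306 * 9.81 * ln(5.0) = 4831.3 m/s
dV2 = 450 * 9.81 * ln(3.2) = 5134.7 m/s
Total dV = 4831.3 + 5134.7 = 9966.0 m/s ~ 9966 m/s

9966 m/s


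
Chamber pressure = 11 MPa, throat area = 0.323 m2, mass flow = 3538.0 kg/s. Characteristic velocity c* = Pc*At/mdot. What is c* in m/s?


c* = 11e6 * 0.323 / 3538.0 = 1004 m/s

1004 m/s


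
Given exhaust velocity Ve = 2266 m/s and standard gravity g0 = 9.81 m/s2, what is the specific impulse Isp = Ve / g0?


Isp = Ve / g0 = 2266 / 9.81 = 231.0 s

231.0 s


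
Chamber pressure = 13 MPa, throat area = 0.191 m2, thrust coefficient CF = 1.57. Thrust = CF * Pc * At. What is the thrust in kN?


F = 1.57 * 13e6 * 0.191 = 3.8983e+06 N = 3898.3 kN

3898.3 kN


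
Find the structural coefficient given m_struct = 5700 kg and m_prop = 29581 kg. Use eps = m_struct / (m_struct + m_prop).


eps = 5700 / (5700 + 29581) = 0.1616

0.1616


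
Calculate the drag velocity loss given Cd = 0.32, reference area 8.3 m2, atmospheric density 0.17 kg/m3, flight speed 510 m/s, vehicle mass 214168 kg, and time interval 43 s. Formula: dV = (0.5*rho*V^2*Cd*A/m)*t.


D = 0.5 * 0.17 * 510^2 * 0.32 * 8.3 = 58720.18 N
a = 58720.18 / 214168 = 0.2742 m/s2
dV = 0.2742 * 43 = 11.8 m/s

11.8 m/s


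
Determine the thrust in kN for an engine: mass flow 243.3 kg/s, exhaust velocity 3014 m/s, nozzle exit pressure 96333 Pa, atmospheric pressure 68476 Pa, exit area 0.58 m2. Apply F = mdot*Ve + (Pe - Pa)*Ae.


F = 243.3 * 3014 + (96333 - 68476) * 0.58 = 749463.0 N = 749.5 kN

749.5 kN


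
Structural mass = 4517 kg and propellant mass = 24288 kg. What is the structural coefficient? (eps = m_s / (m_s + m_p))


eps = 4517 / (4517 + 24288) = 0.1568

0.1568


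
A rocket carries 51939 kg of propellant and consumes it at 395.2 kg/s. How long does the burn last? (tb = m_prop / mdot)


tb = 51939 / 395.2 = 131.4 s

131.4 s


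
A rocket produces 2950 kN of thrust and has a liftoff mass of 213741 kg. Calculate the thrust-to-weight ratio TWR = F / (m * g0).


TWR = 2950000 / (213741 * 9.81) = 1.41

1.41


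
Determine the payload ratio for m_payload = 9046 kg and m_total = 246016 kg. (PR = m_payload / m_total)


PR = 9046 / 246016 = 0.0368

0.0368


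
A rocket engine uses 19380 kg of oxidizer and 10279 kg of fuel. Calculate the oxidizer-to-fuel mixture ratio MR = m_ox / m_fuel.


MR = 19380 / 10279 = 1.89

1.89


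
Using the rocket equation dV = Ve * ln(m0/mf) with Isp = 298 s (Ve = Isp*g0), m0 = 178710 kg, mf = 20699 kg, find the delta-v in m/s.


Ve = 298 * 9.81 = 2923.38 m/s
dV = 2923.38 * ln(178710/20699) = 6302 m/s

6302 m/s


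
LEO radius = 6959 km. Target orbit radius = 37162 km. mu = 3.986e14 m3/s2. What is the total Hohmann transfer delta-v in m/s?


V1 = sqrt(mu/r1) = 7568.25 m/s
dV1 = V1*(sqrt(2*r2/(r1+r2)) - 1) = 2254.59 m/s
V2 = sqrt(mu/r2) = 3275.06 m/s
dV2 = V2*(1 - sqrt(2*r1/(r1+r2))) = 1435.62 m/s
Total dV = 3690 m/s

3690 m/s


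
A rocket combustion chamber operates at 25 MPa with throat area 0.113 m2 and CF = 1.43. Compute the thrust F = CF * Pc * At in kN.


F = 1.43 * 25e6 * 0.113 = 4.0398e+06 N = 4039.8 kN

4039.8 kN


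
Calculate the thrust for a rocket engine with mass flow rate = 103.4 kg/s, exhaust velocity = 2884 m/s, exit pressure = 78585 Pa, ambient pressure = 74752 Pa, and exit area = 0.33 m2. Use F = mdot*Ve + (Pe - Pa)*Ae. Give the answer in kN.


F = 103.4 * 2884 + (78585 - 74752) * 0.33 = 299470.0 N = 299.5 kN

299.5 kN


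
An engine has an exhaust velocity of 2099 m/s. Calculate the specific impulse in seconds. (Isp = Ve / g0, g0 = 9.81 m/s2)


Isp = Ve / g0 = 2099 / 9.81 = 214.0 s

214.0 s


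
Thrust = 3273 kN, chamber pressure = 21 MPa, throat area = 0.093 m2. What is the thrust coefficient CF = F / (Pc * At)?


CF = 3273000 / (21e6 * 0.093) = 1.68

1.68


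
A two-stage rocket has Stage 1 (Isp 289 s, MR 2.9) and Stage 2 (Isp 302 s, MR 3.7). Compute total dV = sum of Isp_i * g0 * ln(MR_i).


dV1 = 289 * 9.81 * ln(2.9) = 3018.6 m/s
dV2 = 302 * 9.81 * ln(3.7) = 3876.1 m/s
Total dV = 3018.6 + 3876.1 = 6894.7 m/s ~ 6895 m/s

6895 m/s


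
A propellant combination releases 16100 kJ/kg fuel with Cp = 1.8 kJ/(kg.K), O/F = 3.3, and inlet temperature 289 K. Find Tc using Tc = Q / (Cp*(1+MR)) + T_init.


Tc = 16100 / (1.8 * (1 + 3.3)) + 289 = 2369 K

2369 K
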